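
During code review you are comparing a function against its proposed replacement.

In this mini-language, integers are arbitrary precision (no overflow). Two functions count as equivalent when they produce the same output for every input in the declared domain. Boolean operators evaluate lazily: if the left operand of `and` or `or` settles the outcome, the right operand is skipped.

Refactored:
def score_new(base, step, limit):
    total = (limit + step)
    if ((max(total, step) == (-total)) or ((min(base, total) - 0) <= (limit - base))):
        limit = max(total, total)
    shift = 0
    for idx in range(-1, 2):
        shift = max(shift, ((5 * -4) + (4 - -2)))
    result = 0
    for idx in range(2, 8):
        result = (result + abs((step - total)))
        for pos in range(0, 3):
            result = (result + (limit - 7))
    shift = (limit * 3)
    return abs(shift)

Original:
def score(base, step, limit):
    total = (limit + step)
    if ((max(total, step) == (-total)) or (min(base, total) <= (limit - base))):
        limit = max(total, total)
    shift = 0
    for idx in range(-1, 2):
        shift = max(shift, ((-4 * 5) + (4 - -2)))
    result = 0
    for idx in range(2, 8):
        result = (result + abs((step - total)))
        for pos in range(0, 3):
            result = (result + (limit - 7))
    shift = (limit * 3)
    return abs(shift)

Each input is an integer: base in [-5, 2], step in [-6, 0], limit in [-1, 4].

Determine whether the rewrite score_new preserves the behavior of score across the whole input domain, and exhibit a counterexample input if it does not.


The two are interchangeable: constant usage differs, plus arithmetic usage differs, and every declared input agrees.
Tracing base=-5, step=-1, limit=0: score: total becomes -1; next ((max(total, step) == (-total)) or (min(base, total) <= (limit - base))) evaluates to true; next limit becomes -1; next shift becomes 0; next at idx=-1:; next shift becomes 0; next at idx=0:; next shift becomes 0; next at idx=1:; next shift becomes 0; next result becomes 0; next at idx=2:; next result becomes 0; next at pos=0:; next result becomes -8; next at pos=1:; next result becomes -16; next at pos=2:; next result becomes -24; next at idx=3:; next result becomes -24; next at pos=0:; next result becomes -32; next at pos=1:; next result becomes -40; next at pos=2:; next result becomes -48; next at idx=4:; next result becomes -48; next at pos=0:; next result becomes -56; next at pos=1:; next result becomes -64; next at pos=2:; next result becomes -72; next at idx=5:; next result becomes -72; next at pos=0:; next result becomes -80; next at pos=1:; next result becomes -88; next at pos=2:; next result becomes -96; next at idx=6:; next result becomes -96; next at pos=0:; next result becomes -104; next at pos=1:; next result becomes -112; next at pos=2:; next result becomes -120; next at idx=7:; next result becomes -120; next at pos=0:; next result becomes -128; next at pos=1:; next result becomes -136; next at pos=2:; next result becomes -144; next shift becomes -3; next final value 3 | score_new: total becomes -1; next ((max(total, step) == (-total)) or ((min(base, total) - 0) <= (limit - base))) evaluates to true; next limit becomes -1; next shift becomes 0; next at idx=-1:; next shift becomes 0; next at idx=0:; next shift becomes 0; next at idx=1:; next shift becomes 0; next result becomes 0; next at idx=2:; next result becomes 0; next at pos=0:; next result becomes -8; next at pos=1:; next result becomes -16; next at pos=2:; next result becomes -24; next at idx=3:; next result becomes -24; next at pos=0:; next result becomes -32; next at pos=1:; next result becomes -40; next at pos=2:; next result becomes -48; next at idx=4:; next result becomes -48; next at pos=0:; next result becomes -56; next at pos=1:; next result becomes -64; next at pos=2:; next result becomes -72; next at idx=5:; next result becomes -72; next at pos=0:; next result becomes -80; next at pos=1:; next result becomes -88; next at pos=2:; next result becomes -96; next at idx=6:; next result becomes -96; next at pos=0:; next result becomes -104; next at pos=1:; next result becomes -112; next at pos=2:; next result becomes -120; next at idx=7:; next result becomes -120; next at pos=0:; next result becomes -128; next at pos=1:; next result becomes -136; next at pos=2:; next result becomes -144; next shift becomes -3; next final value 3 — matching result 3.
An exhaustive pass over the 336 declared inputs shows identical outputs.
verdict: equivalent


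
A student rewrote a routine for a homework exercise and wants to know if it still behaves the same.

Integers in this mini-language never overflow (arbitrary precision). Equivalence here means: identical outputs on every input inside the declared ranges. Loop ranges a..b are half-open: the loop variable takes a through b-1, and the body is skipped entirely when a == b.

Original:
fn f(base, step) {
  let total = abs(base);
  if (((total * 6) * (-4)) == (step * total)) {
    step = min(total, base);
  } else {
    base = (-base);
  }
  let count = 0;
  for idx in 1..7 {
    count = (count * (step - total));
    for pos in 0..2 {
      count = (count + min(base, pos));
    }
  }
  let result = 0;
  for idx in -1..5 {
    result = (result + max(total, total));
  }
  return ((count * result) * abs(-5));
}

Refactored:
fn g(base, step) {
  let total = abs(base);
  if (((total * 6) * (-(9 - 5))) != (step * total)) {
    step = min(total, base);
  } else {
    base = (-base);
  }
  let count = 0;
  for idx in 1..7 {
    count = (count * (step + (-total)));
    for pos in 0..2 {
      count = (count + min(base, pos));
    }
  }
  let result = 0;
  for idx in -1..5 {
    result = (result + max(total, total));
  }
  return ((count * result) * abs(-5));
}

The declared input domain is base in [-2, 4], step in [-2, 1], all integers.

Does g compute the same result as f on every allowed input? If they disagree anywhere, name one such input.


Not equivalent: base=-2, step=-2 separates them (-49140 vs 196560).
f: total = 2; (((total * 6) * (-4)) == (step * total)) -> false; base = 2; count = 0; [idx=1]; count = 0; [pos=0]; count = 0; [pos=1]; count = 1; [idx=2]; count = -4; [pos=0]; count = -4; [pos=1]; count = -3; [idx=3]; count = 12; [pos=0]; count = 12; [pos=1]; count = 13; [idx=4]; count = -52; [pos=0]; count = -52; [pos=1]; count = -51; [idx=5]; count = 204; [pos=0]; count = 204; [pos=1]; count = 205; [idx=6]; count = -820; [pos=0]; count = -820; [pos=1]; count = -819; result = 0; [idx=-1]; result = 2; [idx=0]; result = 4; [idx=1]; result = 6; [idx=2]; result = 8; [idx=3]; result = 10; [idx=4]; result = 12; return -49140
g: total = 2; (((total * 6) * (-(9 - 5))) != (step * total)) -> true; step = -2; count = 0; [idx=1]; count = 0; [pos=0]; count = -2; [pos=1]; count = -4; [idx=2]; count = 16; [pos=0]; count = 14; [pos=1]; count = 12; [idx=3]; count = -48; [pos=0]; count = -50; [pos=1]; count = -52; [idx=4]; count = 208; [pos=0]; count = 206; [pos=1]; count = 204; [idx=5]; count = -816; [pos=0]; count = -818; [pos=1]; count = -820; [idx=6]; count = 3280; [pos=0]; count = 3278; [pos=1]; count = 3276; result = 0; [idx=-1]; result = 2; [idx=0]; result = 4; [idx=1]; result = 6; [idx=2]; result = 8; [idx=3]; result = 10; [idx=4]; result = 12; return 196560
verdict: not equivalent; witness: base=-2, step=-2


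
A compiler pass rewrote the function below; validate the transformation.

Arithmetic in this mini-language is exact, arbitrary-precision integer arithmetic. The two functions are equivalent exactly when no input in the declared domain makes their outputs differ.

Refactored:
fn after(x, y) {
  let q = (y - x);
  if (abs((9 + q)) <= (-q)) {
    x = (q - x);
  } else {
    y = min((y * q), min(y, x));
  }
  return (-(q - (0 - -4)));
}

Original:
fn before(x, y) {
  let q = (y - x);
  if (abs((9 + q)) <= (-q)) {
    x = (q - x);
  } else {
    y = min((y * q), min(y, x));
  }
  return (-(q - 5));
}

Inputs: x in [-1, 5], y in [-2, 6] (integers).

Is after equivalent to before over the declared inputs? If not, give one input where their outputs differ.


The rewrite breaks on x=-1, y=-2, where the results are 6 and 5.
before: q becomes -1; next (abs((9 + q)) <= (-q)) evaluates to false; next y becomes -2; next final value 6
after: q becomes -1; next (abs((9 + q)) <= (-q)) evaluates to false; next y becomes -2; next final value 5
verdict: not equivalent; witness: x=-1, y=-2


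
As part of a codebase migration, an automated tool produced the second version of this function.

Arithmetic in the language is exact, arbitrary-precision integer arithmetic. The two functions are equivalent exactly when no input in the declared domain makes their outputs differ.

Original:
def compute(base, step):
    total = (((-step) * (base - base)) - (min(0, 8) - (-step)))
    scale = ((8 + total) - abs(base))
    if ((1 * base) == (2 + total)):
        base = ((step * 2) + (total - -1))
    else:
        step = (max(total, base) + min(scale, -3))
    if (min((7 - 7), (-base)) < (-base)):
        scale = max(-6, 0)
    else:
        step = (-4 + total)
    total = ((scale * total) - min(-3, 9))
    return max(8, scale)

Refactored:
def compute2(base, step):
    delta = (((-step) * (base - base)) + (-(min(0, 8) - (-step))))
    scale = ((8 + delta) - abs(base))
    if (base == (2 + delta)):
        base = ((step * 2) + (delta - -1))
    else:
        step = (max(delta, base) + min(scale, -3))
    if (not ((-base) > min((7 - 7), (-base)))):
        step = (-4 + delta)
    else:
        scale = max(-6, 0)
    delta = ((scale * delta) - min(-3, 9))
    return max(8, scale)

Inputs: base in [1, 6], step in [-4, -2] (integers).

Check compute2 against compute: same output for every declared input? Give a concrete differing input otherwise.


The two are interchangeable: constant usage differs; and boolean connective usage differs; and local variable names differ; and comparison usage differs; and arithmetic usage differs, and every declared input agrees.
As a probe, take base=3, step=-2: compute runs total = 2; scale = 7; ((1 * base) == (2 + total)) -> false; step = 0; (min((7 - 7), (-base)) < (-base)) -> false; step = -2; total = 17; return 8; compute2 runs delta = 2; scale = 7; (base == (2 + delta)) -> false; step = 0; (not ((-base) > min((7 - 7), (-base)))) -> true; step = -2; delta = 17; return 8; both end at 8.
Every one of the 18 inputs gives matching results.
verdict: equivalent


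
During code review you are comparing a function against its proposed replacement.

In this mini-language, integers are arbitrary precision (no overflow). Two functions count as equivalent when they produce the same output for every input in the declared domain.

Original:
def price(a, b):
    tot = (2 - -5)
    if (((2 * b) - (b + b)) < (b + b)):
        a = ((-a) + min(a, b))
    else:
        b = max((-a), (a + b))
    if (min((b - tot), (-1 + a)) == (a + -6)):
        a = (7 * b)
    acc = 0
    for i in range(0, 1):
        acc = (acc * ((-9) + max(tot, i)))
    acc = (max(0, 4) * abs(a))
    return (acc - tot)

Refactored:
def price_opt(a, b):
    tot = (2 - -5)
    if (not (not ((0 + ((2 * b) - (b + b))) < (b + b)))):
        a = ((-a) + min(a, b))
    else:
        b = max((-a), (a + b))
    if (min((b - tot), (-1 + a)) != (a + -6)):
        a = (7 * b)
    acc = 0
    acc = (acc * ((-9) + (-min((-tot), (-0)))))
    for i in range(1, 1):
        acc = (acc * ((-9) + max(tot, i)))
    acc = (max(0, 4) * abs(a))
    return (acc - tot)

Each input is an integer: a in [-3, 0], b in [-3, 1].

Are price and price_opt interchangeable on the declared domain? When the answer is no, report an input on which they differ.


At a=-3, b=-3: price gives 5, price_opt gives 77.
verdict: not equivalent; witness: a=-3, b=-3


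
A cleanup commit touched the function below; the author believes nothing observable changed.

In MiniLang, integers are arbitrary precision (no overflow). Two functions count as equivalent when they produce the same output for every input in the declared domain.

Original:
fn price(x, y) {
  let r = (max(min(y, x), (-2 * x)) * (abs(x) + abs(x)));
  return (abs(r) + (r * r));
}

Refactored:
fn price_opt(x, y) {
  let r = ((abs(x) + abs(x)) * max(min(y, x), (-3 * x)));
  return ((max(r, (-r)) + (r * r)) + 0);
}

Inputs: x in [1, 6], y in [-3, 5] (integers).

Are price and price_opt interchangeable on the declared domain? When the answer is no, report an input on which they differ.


Input x=1, y=-3: 20 from price versus 42 from price_opt.
verdict: not equivalent; witness: x=1, y=-3


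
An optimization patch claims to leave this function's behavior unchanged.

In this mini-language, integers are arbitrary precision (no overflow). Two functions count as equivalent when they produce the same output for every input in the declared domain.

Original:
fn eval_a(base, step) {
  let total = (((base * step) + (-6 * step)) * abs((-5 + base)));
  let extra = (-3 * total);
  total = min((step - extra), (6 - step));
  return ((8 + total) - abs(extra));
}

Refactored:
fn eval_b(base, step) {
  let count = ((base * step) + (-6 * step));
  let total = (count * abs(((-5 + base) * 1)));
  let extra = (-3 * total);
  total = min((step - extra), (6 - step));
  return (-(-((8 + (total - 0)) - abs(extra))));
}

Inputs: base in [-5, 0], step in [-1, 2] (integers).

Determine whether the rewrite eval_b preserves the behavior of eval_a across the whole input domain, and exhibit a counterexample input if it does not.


Side by side, the visible changes include: arithmetic usage differs; also constant usage differs; also local variable names differ; also statement counts differ.
Spot check at base=0, step=-1 — eval_a: total becomes 30; next extra becomes -90; next total becomes 7; next final value -75. eval_b: count becomes 6; next total becomes 30; next extra becomes -90; next total becomes 7; next final value -75. Both give -75.
Sweeping the whole domain (24 inputs) finds no disagreement.
verdict: equivalent


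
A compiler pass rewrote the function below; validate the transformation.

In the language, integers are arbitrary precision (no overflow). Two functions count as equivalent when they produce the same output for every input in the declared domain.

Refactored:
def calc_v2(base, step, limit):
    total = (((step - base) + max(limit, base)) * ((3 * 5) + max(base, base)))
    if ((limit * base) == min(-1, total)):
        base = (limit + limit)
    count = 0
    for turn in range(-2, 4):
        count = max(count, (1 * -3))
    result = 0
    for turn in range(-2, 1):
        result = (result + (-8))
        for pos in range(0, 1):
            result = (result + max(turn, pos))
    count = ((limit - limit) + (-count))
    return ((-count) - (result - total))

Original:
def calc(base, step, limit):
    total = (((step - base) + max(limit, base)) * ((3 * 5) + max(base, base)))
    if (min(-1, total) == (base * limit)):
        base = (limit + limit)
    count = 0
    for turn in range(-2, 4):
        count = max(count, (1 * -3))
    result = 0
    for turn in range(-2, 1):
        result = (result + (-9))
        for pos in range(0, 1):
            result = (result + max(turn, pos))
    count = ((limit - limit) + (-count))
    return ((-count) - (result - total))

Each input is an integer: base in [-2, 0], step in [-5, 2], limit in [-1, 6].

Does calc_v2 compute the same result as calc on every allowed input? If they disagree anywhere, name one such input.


At base=-2, step=-5, limit=-1: calc gives -25, calc_v2 gives -28.
verdict: not equivalent; witness: base=-2, step=-5, limit=-1


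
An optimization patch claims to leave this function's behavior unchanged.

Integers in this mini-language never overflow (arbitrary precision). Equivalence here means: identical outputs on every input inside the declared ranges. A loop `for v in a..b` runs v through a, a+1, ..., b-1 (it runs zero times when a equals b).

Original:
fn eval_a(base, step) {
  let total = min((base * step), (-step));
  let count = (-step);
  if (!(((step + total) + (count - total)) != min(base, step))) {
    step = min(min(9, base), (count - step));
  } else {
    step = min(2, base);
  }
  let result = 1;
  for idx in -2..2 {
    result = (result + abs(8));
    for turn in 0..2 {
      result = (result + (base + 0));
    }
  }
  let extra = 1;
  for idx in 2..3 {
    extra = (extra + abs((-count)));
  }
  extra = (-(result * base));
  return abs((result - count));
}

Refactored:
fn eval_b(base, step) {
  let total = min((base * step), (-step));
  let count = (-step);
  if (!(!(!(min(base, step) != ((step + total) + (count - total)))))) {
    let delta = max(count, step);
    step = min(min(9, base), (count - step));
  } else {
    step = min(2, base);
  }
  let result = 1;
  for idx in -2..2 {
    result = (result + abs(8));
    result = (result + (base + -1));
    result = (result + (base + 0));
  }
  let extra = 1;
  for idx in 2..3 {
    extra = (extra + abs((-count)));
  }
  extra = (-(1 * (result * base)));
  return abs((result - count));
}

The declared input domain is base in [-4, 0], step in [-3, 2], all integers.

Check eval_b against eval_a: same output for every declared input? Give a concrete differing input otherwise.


Not equivalent: base=-4, step=-3 separates them (2 vs 6).
eval_a: total becomes 3; next count becomes 3; next (!(((step + total) + (count - total)) != min(base, step))) evaluates to false; next step becomes -4; next result becomes 1; next at idx=-2:; next result becomes 9; next at turn=0:; next result becomes 5; next at turn=1:; next result becomes 1; next at idx=-1:; next result becomes 9; next at turn=0:; next result becomes 5; next at turn=1:; next result becomes 1; next at idx=0:; next result becomes 9; next at turn=0:; next result becomes 5; next at turn=1:; next result becomes 1; next at idx=1:; next result becomes 9; next at turn=0:; next result becomes 5; next at turn=1:; next result becomes 1; next extra becomes 1; next at idx=2:; next extra becomes 4; next extra becomes 4; next final value 2
eval_b: total becomes 3; next count becomes 3; next (!(!(!(min(base, step) != ((step + total) + (count - total)))))) evaluates to false; next step becomes -4; next result becomes 1; next at idx=-2:; next result becomes 9; next result becomes 4; next result becomes 0; next at idx=-1:; next result becomes 8; next result becomes 3; next result becomes -1; next at idx=0:; next result becomes 7; next result becomes 2; next result becomes -2; next at idx=1:; next result becomes 6; next result becomes 1; next result becomes -3; next extra becomes 1; next at idx=2:; next extra becomes 4; next extra becomes -12; next final value 6
verdict: not equivalent; witness: base=-4, step=-3


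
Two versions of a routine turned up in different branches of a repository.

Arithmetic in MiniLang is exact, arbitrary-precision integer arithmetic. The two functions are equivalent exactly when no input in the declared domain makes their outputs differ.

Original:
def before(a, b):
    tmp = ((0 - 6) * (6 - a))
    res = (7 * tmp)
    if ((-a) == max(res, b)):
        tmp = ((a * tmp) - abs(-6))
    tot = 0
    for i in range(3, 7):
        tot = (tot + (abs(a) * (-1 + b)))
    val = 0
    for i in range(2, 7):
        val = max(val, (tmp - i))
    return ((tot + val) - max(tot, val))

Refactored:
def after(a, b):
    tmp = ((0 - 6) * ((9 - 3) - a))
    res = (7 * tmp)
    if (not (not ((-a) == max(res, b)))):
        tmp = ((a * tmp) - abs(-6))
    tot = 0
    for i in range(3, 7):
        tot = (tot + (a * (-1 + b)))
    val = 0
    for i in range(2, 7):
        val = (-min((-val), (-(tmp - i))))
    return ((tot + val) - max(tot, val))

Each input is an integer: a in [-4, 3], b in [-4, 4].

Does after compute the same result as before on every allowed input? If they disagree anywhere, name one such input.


Try a=-4, b=-4.
before: tmp=-60, then res=-420, then ((-a) == max(res, b)) is false, then tot=0, then (i=3), then tot=-20, then (i=4), then tot=-40, then (i=5), then tot=-60, then (i=6), then tot=-80, then val=0, then (i=2), then val=0, then (i=3), then val=0, then (i=4), then val=0, then (i=5), then val=0, then (i=6), then val=0, then returns -80
after: tmp=-60, then res=-420, then (not (not ((-a) == max(res, b)))) is false, then tot=0, then (i=3), then tot=20, then (i=4), then tot=40, then (i=5), then tot=60, then (i=6), then tot=80, then val=0, then (i=2), then val=0, then (i=3), then val=0, then (i=4), then val=0, then (i=5), then val=0, then (i=6), then val=0, then returns 0
-80 and 0 differ, so these are not the same function on this domain.
verdict: not equivalent; witness: a=-4, b=-4


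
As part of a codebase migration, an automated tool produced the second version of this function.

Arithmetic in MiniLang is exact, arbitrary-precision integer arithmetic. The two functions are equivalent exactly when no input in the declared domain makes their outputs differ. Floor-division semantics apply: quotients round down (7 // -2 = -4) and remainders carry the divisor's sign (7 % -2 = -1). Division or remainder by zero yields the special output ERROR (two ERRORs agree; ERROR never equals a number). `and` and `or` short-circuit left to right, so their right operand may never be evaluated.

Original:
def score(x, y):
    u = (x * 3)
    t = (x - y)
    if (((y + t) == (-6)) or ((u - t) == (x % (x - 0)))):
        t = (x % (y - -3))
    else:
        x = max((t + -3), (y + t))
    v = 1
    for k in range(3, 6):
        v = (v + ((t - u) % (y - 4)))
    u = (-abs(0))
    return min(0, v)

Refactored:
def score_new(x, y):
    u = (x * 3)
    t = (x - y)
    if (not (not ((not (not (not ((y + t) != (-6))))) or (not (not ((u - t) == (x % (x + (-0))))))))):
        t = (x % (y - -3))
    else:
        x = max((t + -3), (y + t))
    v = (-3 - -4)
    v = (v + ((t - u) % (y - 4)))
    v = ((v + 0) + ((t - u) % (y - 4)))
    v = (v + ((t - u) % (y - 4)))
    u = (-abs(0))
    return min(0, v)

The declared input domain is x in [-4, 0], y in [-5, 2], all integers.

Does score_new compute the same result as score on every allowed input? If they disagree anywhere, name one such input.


Side by side, the visible changes include: boolean connective usage differs; loop structure differs; local variable names differ; constant usage differs; statement counts differ; arithmetic usage differs; comparison usage differs.
Spot check at x=-4, y=1 — score: u := -12 | t := -5 | (((y + t) == (-6)) or ((u - t) == (x % (x - 0)))): false | x := -4 | v := 1 | iter k=3: | v := -1 | iter k=4: | v := -3 | iter k=5: | v := -5 | u := 0 | result -5. score_new: u := -12 | t := -5 | (not (not ((not (not (not ((y + t) != (-6))))) or (not (not ((u - t) == (x % (x + (-0))))))))): false | x := -4 | v := 1 | v := -1 | v := -3 | v := -5 | u := 0 | result -5. Both give -5.
Sweeping the whole domain (40 inputs) finds no disagreement.
verdict: equivalent


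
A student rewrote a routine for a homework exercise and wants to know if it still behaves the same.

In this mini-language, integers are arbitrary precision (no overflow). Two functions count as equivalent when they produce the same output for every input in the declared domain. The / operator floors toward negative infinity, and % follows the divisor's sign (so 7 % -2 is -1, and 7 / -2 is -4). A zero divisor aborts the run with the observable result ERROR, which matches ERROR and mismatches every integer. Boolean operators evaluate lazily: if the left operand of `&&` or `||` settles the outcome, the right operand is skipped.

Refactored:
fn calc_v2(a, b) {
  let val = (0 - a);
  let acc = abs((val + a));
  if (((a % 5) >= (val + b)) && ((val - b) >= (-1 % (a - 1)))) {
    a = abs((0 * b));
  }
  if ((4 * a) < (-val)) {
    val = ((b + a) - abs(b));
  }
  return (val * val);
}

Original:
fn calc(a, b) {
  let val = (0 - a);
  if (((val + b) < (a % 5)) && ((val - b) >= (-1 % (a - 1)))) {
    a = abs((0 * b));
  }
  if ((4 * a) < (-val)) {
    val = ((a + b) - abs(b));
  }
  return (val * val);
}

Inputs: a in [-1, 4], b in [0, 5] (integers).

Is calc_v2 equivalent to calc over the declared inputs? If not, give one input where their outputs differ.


There is a counterexample at a=1, b=2: 1 on one side, ERROR on the other.
calc: val = -1; (((val + b) < (a % 5)) && ((val - b) >= (-1 % (a - 1)))) -> false; ((4 * a) < (-val)) -> false; return 1
calc_v2: val = -1; acc = 0; division by zero -> ERROR
verdict: not equivalent; witness: a=1, b=2


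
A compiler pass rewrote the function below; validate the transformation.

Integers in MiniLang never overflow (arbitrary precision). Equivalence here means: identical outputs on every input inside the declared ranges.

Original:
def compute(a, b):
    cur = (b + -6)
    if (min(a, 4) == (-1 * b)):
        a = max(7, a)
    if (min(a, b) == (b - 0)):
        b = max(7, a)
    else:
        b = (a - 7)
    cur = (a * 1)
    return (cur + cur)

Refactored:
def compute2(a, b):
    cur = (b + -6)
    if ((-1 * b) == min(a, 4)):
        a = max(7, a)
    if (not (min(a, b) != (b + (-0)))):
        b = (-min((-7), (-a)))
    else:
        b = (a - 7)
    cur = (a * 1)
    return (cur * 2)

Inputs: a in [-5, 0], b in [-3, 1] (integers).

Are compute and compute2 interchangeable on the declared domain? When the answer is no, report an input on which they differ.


The two versions differ — the changes include min/max/abs usage differs, plus comparison usage differs, plus arithmetic usage differs, plus boolean connective usage differs, plus constant usage differs.
Tracing a=-2, b=-2: compute: cur = -8; (min(a, 4) == (-1 * b)) -> false; (min(a, b) == (b - 0)) -> true; b = 7; cur = -2; return -4 | compute2: cur = -8; ((-1 * b) == min(a, 4)) -> false; (not (min(a, b) != (b + (-0)))) -> true; b = 7; cur = -2; return -4 — matching result -4.
Checked all 30 inputs in the declared domain: the outputs agree on every one.
verdict: equivalent


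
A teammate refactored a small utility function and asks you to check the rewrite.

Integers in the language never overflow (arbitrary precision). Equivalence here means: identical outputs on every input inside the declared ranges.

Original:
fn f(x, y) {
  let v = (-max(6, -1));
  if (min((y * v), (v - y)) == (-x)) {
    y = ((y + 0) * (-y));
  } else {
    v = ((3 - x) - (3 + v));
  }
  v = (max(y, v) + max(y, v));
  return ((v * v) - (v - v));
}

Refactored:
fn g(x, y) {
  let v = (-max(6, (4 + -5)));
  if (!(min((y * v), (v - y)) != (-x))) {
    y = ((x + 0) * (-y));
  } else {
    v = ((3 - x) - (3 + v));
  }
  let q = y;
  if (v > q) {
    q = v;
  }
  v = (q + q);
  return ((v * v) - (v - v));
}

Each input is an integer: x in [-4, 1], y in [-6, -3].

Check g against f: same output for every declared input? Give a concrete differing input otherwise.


Not equivalent: x=0, y=-6 separates them (144 vs 0).
f: v=-6, then (min((y * v), (v - y)) == (-x)) is true, then y=-36, then v=-12, then returns 144
g: v=-6, then (!(min((y * v), (v - y)) != (-x))) is true, then y=0, then q=0, then (v > q) is false, then v=0, then returns 0
verdict: not equivalent; witness: x=0, y=-6


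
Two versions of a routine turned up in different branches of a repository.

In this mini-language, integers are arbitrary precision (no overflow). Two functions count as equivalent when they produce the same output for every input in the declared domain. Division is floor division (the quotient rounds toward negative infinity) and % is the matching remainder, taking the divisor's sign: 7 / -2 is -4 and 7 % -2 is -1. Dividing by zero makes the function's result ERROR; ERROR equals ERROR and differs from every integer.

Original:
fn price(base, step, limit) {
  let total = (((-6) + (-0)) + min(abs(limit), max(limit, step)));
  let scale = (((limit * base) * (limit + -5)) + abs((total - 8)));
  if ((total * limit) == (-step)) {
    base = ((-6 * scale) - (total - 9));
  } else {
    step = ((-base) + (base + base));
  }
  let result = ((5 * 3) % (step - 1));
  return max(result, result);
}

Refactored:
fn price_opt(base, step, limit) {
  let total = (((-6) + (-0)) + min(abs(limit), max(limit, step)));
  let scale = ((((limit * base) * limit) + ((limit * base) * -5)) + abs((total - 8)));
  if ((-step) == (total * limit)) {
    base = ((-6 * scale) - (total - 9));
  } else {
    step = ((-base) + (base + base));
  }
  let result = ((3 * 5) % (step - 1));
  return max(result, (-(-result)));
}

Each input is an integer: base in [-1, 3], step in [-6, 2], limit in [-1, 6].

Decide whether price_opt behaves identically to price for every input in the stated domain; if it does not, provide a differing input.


The two versions differ — the changes include arithmetic usage differs.
One worked example (base=3, step=2, limit=3) — price: total := -3 | scale := -7 | ((total * limit) == (-step)): false | step := 3 | result := 1 | result 1; price_opt: total := -3 | scale := -7 | ((-step) == (total * limit)): false | step := 3 | result := 1 | result 1; agreement on 1.
Checked all 360 inputs in the declared domain: the outputs agree on every one.
verdict: equivalent


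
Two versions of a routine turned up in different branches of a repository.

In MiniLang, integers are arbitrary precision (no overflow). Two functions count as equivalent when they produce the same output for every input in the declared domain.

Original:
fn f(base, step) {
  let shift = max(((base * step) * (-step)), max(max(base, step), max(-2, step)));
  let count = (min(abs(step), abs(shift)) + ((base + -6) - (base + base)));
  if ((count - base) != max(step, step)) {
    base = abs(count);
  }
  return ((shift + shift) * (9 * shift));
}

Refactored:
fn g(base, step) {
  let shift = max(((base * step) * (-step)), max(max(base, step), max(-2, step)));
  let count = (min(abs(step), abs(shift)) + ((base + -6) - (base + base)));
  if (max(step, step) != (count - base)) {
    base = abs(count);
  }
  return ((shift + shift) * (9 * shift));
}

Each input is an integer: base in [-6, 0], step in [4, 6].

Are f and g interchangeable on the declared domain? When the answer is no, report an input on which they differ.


Changes here: same computation, different form; the full 21-point sweep finds no disagreement.
verdict: equivalent


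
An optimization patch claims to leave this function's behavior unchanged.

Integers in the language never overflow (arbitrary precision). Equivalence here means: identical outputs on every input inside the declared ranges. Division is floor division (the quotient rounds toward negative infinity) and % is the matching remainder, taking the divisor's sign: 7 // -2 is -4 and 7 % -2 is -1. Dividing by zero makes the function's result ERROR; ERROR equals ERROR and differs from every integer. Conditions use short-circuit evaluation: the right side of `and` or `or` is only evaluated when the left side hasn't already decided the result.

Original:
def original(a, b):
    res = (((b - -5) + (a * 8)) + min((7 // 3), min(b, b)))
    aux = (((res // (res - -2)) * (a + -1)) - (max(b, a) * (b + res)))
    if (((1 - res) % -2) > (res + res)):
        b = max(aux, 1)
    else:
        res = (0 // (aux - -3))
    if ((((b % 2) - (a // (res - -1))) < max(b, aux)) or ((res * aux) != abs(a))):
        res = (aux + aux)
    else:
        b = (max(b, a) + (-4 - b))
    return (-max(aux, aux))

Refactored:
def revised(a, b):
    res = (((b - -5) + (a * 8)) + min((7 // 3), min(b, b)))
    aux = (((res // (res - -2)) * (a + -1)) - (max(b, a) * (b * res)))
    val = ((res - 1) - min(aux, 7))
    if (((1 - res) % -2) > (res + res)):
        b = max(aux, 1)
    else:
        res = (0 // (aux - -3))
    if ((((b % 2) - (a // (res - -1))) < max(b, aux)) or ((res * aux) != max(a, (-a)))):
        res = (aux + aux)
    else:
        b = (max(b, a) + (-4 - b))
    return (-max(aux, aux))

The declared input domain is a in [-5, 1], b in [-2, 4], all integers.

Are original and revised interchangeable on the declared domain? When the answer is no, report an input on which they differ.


Consider the input a=-5, b=-2.
original: res = -39; aux = -88; (((1 - res) % -2) > (res + res)) -> true; b = 1; ((((b % 2) - (a // (res - -1))) < max(b, aux)) or ((res * aux) != abs(a))) -> true; res = -176; return 88
revised: res = -39; aux = 150; val = -47; (((1 - res) % -2) > (res + res)) -> true; b = 150; ((((b % 2) - (a // (res - -1))) < max(b, aux)) or ((res * aux) != max(a, (-a)))) -> true; res = 300; return -150
88 against -150: the behavior changed.
verdict: not equivalent; witness: a=-5, b=-2


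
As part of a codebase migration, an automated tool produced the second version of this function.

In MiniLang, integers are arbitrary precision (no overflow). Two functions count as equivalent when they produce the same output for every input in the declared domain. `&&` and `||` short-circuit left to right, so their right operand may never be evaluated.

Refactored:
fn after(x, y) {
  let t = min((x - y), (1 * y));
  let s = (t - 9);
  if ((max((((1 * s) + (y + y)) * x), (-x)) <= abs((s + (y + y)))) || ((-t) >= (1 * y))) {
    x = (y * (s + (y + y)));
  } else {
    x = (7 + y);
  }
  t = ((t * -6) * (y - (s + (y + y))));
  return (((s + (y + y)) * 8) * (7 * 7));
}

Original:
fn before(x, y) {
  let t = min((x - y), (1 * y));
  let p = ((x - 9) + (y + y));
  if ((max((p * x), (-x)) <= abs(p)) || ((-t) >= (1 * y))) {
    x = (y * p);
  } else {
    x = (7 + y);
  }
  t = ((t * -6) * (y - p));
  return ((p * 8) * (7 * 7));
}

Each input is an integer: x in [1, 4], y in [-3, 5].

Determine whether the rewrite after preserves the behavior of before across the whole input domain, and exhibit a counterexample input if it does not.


Evaluate both at x=1, y=-3.
before: t := -3 | p := -14 | ((max((p * x), (-x)) <= abs(p)) || ((-t) >= (1 * y))): true | x := 42 | t := 198 | result -5488
after: t := -3 | s := -12 | ((max((((1 * s) + (y + y)) * x), (-x)) <= abs((s + (y + y)))) || ((-t) >= (1 * y))): true | x := 54 | t := 270 | result -7056
-5488 vs -7056 — the two versions disagree here.
verdict: not equivalent; witness: x=1, y=-3


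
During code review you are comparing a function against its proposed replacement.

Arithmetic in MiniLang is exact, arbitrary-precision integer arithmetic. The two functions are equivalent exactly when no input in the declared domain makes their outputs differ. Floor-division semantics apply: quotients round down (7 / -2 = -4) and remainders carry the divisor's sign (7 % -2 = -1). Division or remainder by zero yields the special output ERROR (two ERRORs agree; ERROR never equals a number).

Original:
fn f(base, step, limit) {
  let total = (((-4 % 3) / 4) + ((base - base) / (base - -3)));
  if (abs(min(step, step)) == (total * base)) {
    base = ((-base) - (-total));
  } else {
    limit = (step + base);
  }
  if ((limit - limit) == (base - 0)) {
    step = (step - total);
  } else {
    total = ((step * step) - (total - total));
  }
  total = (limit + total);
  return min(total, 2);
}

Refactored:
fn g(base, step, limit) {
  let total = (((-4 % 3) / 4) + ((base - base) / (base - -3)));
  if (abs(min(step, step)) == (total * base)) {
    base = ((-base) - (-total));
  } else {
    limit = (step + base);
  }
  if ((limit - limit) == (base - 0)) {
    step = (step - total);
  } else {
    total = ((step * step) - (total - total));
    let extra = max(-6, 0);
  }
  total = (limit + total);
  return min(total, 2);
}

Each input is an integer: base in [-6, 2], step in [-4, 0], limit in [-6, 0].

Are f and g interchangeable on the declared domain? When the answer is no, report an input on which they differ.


Equivalent. Whatever the rewrite altered, no input in the stated domain can expose a difference.
Across all 315 domain points the two functions coincide.
One worked example (base=-6, step=-1, limit=-5) — f: total=0, then (abs(min(step, step)) == (total * base)) is false, then limit=-7, then ((limit - limit) == (base - 0)) is false, then total=1, then total=-6, then returns -6; g: total=0, then (abs(min(step, step)) == (total * base)) is false, then limit=-7, then ((limit - limit) == (base - 0)) is false, then total=1, then extra=0, then total=-6, then returns -6; agreement on -6.
verdict: equivalent


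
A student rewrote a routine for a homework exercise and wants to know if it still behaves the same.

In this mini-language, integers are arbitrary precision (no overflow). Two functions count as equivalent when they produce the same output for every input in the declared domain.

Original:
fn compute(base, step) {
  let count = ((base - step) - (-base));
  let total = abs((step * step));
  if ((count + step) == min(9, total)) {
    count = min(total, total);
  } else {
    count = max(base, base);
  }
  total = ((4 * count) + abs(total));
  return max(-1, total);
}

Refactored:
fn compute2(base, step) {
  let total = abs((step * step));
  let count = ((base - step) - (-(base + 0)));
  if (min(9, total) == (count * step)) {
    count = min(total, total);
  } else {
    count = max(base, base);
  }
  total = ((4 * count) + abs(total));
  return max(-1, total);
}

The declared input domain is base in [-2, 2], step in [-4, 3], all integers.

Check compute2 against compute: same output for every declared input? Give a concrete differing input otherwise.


There is a counterexample at base=-2, step=-2: -1 on one side, 20 on the other.
compute: count=-2, then total=4, then ((count + step) == min(9, total)) is false, then count=-2, then total=-4, then returns -1
compute2: total=4, then count=-2, then (min(9, total) == (count * step)) is true, then count=4, then total=20, then returns 20
verdict: not equivalent; witness: base=-2, step=-2


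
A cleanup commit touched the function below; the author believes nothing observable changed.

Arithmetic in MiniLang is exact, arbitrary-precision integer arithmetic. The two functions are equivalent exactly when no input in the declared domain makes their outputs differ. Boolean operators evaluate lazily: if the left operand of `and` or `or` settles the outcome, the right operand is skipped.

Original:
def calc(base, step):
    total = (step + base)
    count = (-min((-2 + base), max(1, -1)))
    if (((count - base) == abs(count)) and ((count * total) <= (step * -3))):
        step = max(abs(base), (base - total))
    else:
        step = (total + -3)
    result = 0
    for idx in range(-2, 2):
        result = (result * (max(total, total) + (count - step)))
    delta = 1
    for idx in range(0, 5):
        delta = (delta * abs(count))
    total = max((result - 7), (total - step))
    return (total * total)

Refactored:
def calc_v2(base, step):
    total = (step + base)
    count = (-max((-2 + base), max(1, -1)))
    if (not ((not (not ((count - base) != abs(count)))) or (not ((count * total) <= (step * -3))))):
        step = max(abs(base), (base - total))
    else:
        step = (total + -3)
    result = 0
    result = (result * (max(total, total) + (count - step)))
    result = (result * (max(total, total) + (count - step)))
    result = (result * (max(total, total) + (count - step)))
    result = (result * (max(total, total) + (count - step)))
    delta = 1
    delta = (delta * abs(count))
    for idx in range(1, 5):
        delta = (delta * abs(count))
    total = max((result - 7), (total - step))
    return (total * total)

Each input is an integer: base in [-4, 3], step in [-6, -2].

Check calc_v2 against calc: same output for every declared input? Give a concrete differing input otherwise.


Try base=-2, step=-6.
calc: total becomes -8; next count becomes 4; next (((count - base) == abs(count)) and ((count * total) <= (step * -3))) evaluates to false; next step becomes -11; next result becomes 0; next at idx=-2:; next result becomes 0; next at idx=-1:; next result becomes 0; next at idx=0:; next result becomes 0; next at idx=1:; next result becomes 0; next delta becomes 1; next at idx=0:; next delta becomes 4; next at idx=1:; next delta becomes 16; next at idx=2:; next delta becomes 64; next at idx=3:; next delta becomes 256; next at idx=4:; next delta becomes 1024; next total becomes 3; next final value 9
calc_v2: total becomes -8; next count becomes -1; next (not ((not (not ((count - base) != abs(count)))) or (not ((count * total) <= (step * -3))))) evaluates to true; next step becomes 6; next result becomes 0; next result becomes 0; next result becomes 0; next result becomes 0; next result becomes 0; next delta becomes 1; next delta becomes 1; next at idx=1:; next delta becomes 1; next at idx=2:; next delta becomes 1; next at idx=3:; next delta becomes 1; next at idx=4:; next delta becomes 1; next total becomes -7; next final value 49
9 != 49, so the rewrite changes behavior.
verdict: not equivalent; witness: base=-2, step=-6
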